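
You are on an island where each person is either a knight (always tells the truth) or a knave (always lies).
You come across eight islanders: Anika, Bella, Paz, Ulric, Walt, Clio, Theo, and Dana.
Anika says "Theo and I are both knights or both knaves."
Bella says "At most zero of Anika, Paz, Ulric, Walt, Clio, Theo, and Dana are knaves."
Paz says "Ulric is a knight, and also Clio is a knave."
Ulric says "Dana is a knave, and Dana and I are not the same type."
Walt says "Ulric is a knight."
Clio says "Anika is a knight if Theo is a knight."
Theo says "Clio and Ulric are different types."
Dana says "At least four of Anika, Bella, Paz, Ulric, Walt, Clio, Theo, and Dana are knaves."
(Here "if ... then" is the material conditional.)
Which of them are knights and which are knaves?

As a knight, Anika's statement "Theo and I are both knights or both knaves" should be True; it is.
Since Bella is a knave, "at most zero of Anika, Paz, Ulric, Walt, Clio, Theo, and Dana are knaves" needs to be False, which holds.
Paz is a knave, and the claim "Ulric is a knight, and also Clio is a knave" is indeed False.
As a knave, Ulric's statement "Dana is a knave, and Dana and I are not the same type" should be False; it is.
As a knave, Walt's statement "Ulric is a knight" should be False; it is.
Clio is a knight, so "Anika is a knight if Theo is a knight" must be True — and it is.
Theo is a knight, so "Clio and Ulric are different types" must be True — and it is.
Dana is a knight; "at least four of Anika, Bella, Paz, Ulric, Walt, Clio, Theo, and Dana are knaves" is True, as required.

Anika is a knight, Bella is a knave, Paz is a knave, Ulric is a knave, Walt is a knave, Clio is a knight, Theo is a knight, and Dana is a knight.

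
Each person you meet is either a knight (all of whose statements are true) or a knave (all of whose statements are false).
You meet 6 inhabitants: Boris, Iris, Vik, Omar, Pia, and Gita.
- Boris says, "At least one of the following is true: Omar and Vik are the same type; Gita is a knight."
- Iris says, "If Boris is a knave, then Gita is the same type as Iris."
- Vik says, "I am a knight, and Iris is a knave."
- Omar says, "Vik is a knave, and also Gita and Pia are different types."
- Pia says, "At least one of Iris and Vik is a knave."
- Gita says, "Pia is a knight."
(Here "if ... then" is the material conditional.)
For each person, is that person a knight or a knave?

Knights: Boris, Iris, Pia, and Gita. Knaves: Vik and Omar.

Since Boris is a knight, "at least one of the following is true: Omar and Vik are the same type; Gita is a knight" needs to be True, which holds.
Since Iris is a knight, "if Boris is a knave, then Gita is the same type as Iris" needs to be True, which holds.
As a knave, Vik's statement "I am a knight, and Iris is a knave" should be false; it is.
Omar is a knave, so "Vik is a knave, and also Gita and Pia are different types" must be false — and it is.
Pia is a knight, so "at least one of Iris and Vik is a knave" must be True — and it is.
Gita is a knight; "Pia is a knight" is True, as required.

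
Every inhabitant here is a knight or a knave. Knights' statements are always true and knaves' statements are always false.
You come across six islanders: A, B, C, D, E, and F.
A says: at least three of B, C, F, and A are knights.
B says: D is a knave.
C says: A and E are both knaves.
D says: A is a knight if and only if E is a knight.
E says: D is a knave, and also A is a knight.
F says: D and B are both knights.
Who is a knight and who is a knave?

Knights: C and D. Knaves: A, B, E, and F.

As a knave, A's statement "at least three of B, C, F, and A are knights" should be false; it is.
As a knave, B's statement "D is a knave" should be false; it is.
C is a knight; "A and E are both knaves" is True, as required.
D is a knight; "A is a knight if and only if E is a knight" is True, as required.
As a knave, E's statement "D is a knave, and also A is a knight" should be false; it is.
F is a knave; "D and B are both knights" is false, as required.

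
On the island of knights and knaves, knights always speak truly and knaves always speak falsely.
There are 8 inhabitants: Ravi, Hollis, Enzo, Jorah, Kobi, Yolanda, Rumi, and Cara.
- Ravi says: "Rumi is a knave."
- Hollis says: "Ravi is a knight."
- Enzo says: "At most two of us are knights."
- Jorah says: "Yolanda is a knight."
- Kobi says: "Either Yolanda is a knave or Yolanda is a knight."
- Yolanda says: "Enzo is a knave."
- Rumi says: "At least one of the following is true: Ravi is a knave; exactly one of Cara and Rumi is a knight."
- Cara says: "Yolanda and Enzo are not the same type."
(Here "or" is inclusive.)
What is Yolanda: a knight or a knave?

Yolanda is a knight.

Consistent assignments: {Ravi=knave, Hollis=knave, Enzo=knave, Jorah=knight, Kobi=knight, Yolanda=knight, Rumi=knight, Cara=knight}
In every consistent assignment, Yolanda is a knight.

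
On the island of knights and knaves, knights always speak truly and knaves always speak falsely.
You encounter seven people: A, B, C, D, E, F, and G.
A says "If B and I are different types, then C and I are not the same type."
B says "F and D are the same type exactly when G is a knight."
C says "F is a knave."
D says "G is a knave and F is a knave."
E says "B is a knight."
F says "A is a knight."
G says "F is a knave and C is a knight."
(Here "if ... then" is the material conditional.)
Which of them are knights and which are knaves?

A is a knight, so "if B and I are different types, then C and I are not the same type" must be True — and it is.
B is a knight, so "F and D are the same type exactly when G is a knight" must be True — and it is.
C is a knave; "F is a knave" is False, as required.
D (knave): "G is a knave and F is a knave" — False. ✓
E is a knight, and the claim "B is a knight" is indeed True.
As a knight, F's statement "A is a knight" should be True; it is.
G is a knave; "F is a knave and C is a knight" is False, as required.

A is a knight, B is a knight, C is a knave, D is a knave, E is a knight, F is a knight, and G is a knave.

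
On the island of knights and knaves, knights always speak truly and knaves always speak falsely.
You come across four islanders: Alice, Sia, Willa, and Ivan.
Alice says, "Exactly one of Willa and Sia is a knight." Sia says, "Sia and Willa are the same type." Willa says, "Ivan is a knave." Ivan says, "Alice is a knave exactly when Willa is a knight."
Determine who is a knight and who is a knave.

Suppose Alice is a knave. Then Alice's statement "exactly one of Willa and Sia is a knight" would have to be false. Checking the 8 ways to assign the others, none is consistent with every speaker.
(For instance, with Sia=knave, Willa=knight, Ivan=knave, Alice's claim "exactly one of Willa and Sia is a knight" comes out true where it would need to be false.)
So Alice must be a knight, making "exactly one of Willa and Sia is a knight" true. Taking Alice=knight, Sia=knave, Willa=knight, Ivan=knave, each remaining statement checks out:
  Sia (knave): "Sia and Willa are the same type" — false. ✓
  Willa (knight): "Ivan is a knave" — true. ✓
  Ivan (knave): "Alice is a knave exactly when Willa is a knight" — false. ✓
This is the unique consistent assignment.

Knights: Alice and Willa. Knaves: Sia and Ivan.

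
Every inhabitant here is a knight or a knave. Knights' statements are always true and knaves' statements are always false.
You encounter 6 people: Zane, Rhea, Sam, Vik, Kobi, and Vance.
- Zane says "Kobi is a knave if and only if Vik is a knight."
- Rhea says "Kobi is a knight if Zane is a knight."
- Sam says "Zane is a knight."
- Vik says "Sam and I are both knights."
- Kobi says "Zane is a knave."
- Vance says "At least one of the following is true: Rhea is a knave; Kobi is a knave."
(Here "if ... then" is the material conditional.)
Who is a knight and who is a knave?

Zane (knight): "Kobi is a knave if and only if Vik is a knight" — true. ✓
Rhea is a knave, so "Kobi is a knight if Zane is a knight" must be false — and it is.
Sam is a knight; "Zane is a knight" is true, as required.
Vik is a knight, so "Sam and I are both knights" must be true — and it is.
Kobi is a knave, so "Zane is a knave" must be false — and it is.
Since Vance is a knight, "at least one of the following is true: Rhea is a knave; Kobi is a knave" needs to be true, which holds.

Zane is a knight, Rhea is a knave, Sam is a knight, Vik is a knight, Kobi is a knave, and Vance is a knight.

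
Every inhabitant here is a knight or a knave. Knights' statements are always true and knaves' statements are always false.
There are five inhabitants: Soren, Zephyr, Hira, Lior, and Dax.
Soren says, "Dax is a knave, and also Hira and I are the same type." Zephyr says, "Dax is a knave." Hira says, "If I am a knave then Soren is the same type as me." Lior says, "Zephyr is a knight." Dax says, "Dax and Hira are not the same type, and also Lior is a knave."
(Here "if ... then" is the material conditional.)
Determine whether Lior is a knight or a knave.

Lior is a knight.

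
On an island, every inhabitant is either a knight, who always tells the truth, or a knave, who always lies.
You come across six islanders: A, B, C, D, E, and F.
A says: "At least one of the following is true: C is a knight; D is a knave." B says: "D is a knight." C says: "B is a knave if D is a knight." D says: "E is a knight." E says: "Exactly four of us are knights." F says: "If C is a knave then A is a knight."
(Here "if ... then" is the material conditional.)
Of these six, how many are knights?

3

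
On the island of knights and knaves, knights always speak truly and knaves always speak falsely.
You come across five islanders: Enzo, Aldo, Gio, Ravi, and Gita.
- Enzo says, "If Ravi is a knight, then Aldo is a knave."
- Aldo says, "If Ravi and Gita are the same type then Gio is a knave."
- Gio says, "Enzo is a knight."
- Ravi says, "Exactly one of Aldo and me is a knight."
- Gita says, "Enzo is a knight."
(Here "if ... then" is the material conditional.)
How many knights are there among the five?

The unique consistent assignment is Enzo=knight, Aldo=knave, Gio=knight, Ravi=knight, Gita=knight.
That has 4 knights.

4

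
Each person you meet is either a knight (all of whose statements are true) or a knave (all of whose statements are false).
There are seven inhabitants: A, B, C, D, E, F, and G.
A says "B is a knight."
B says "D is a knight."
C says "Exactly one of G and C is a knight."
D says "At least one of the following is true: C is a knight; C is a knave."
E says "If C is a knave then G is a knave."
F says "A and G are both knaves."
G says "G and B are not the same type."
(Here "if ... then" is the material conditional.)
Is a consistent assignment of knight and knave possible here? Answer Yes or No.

No

Checking all 128 assignments, each has at least one speaker whose statement's truth value contradicts their type.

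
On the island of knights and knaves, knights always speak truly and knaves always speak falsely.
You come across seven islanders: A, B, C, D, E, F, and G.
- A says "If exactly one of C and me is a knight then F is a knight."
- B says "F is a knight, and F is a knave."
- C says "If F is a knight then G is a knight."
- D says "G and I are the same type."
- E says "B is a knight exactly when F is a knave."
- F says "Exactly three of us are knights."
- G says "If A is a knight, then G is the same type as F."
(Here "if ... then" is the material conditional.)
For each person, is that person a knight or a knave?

Since A is a knave, "if exactly one of C and me is a knight then F is a knight" needs to be false, which holds.
B is a knave; "F is a knight, and F is a knave" is false, as required.
As a knight, C's statement "if F is a knight then G is a knight" should be true; it is.
Since D is a knave, "G and I are the same type" needs to be false, which holds.
E is a knave; "B is a knight exactly when F is a knave" is false, as required.
F is a knave, and the claim "exactly three of us are knights" is indeed false.
G (knight): "if A is a knight, then G is the same type as F" — true. ✓

Knights: C and G. Knaves: A, B, D, E, and F.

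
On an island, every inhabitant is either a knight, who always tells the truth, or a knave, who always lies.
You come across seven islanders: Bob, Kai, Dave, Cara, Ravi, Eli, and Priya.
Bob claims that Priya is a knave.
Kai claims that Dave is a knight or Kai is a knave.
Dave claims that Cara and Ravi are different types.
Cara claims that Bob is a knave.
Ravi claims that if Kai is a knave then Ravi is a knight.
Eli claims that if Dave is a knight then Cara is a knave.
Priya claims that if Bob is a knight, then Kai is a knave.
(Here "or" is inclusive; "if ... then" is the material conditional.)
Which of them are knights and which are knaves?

Bob is a knight, Kai is a knight, Dave is a knight, Cara is a knave, Ravi is a knight, Eli is a knight, and Priya is a knave.

Since Bob is a knight, "Priya is a knave" needs to be true, which holds.
As a knight, Kai's statement "Dave is a knight or Kai is a knave" should be true; it is.
Dave is a knight, so "Cara and Ravi are different types" must be true — and it is.
Cara is a knave; "Bob is a knave" is False, as required.
Ravi (knight): "if Kai is a knave then Ravi is a knight" — true. ✓
Eli (knight): "if Dave is a knight then Cara is a knave" — true. ✓
Priya is a knave; "if Bob is a knight, then Kai is a knave" is False, as required.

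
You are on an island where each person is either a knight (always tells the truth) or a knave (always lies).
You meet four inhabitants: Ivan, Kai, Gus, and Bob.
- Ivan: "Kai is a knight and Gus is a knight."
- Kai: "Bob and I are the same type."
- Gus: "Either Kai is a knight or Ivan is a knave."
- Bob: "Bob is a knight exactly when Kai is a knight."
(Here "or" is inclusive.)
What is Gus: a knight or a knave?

Gus is a knight.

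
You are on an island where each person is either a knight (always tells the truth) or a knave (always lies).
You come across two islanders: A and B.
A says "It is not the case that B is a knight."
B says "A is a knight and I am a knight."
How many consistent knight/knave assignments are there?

1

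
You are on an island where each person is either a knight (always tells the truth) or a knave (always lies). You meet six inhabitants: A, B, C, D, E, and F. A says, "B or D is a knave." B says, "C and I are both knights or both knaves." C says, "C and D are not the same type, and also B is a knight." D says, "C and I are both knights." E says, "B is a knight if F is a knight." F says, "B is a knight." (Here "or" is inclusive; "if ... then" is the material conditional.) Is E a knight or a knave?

E is a knight.

Consistent assignments: {A=knight, B=knight, C=knight, D=knave, E=knight, F=knight}
In every consistent assignment, E is a knight.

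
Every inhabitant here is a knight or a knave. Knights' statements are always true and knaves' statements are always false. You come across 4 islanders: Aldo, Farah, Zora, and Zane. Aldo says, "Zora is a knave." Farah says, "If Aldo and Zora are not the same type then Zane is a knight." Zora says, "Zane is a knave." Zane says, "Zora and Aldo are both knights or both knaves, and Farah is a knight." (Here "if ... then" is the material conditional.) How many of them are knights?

1

The unique consistent assignment is Aldo=knave, Farah=knave, Zora=knight, Zane=knave.
That has 1 knight.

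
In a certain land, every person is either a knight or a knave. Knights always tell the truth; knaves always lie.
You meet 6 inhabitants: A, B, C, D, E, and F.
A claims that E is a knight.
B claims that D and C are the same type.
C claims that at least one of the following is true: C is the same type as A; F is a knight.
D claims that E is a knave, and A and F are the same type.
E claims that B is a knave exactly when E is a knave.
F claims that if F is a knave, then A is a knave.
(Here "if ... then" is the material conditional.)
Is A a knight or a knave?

A is a knight.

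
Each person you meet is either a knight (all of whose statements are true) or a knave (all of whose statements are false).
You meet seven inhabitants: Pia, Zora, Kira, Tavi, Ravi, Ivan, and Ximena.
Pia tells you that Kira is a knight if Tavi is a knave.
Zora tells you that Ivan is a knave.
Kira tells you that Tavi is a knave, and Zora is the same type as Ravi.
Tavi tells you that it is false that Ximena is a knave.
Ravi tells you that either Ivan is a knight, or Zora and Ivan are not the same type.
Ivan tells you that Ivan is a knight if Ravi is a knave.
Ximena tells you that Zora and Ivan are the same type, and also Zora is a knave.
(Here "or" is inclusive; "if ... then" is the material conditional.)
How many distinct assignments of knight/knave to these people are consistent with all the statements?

1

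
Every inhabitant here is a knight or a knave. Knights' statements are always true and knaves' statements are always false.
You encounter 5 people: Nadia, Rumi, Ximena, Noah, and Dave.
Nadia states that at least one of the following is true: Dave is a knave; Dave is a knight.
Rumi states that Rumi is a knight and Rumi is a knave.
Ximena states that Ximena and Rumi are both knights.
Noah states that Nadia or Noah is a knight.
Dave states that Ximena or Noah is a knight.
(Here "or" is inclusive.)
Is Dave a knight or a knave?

Dave is a knight.

Consistent assignments: {Nadia=knight, Rumi=knave, Ximena=knave, Noah=knight, Dave=knight}
In every consistent assignment, Dave is a knight.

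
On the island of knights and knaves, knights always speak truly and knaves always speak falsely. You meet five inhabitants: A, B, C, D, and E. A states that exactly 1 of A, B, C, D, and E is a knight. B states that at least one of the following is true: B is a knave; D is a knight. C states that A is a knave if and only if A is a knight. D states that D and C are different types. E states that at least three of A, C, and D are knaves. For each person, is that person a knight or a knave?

A is a knave, B is a knight, C is a knave, D is a knight, and E is a knave.

A is a knave, and the claim "exactly 1 of A, B, C, D, and E is a knight" is indeed false.
B is a knight, so "at least one of the following is true: B is a knave; D is a knight" must be True — and it is.
C is a knave; "A is a knave if and only if A is a knight" is false, as required.
D is a knight, so "D and C are different types" must be True — and it is.
E (knave): "at least three of A, C, and D are knaves" — false. ✓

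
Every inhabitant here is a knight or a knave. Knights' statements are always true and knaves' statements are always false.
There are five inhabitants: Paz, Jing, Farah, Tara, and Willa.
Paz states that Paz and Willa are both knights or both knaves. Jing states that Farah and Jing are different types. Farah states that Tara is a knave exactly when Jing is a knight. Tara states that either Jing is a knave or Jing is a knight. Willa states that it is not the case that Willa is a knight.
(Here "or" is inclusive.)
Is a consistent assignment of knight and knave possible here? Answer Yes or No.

Checking all 32 assignments, each has at least one speaker whose statement's truth value contradicts their type.

No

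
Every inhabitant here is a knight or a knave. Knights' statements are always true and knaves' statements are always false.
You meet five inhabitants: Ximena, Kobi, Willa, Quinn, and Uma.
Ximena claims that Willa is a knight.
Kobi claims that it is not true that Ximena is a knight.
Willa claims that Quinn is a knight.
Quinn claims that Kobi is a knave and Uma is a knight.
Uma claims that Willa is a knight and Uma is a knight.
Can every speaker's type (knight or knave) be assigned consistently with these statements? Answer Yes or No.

One consistent assignment: Ximena=knight, Kobi=knave, Willa=knight, Quinn=knight, Uma=knight.

Yes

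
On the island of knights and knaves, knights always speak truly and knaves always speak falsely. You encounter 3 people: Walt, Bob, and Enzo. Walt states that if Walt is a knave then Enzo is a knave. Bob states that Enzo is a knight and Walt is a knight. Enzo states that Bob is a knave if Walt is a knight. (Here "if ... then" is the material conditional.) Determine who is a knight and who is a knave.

Knights: Enzo. Knaves: Walt and Bob.

Walt is a knave; "if Walt is a knave then Enzo is a knave" is False, as required.
Bob (knave): "Enzo is a knight and Walt is a knight" — False. ✓
Since Enzo is a knight, "Bob is a knave if Walt is a knight" needs to be True, which holds.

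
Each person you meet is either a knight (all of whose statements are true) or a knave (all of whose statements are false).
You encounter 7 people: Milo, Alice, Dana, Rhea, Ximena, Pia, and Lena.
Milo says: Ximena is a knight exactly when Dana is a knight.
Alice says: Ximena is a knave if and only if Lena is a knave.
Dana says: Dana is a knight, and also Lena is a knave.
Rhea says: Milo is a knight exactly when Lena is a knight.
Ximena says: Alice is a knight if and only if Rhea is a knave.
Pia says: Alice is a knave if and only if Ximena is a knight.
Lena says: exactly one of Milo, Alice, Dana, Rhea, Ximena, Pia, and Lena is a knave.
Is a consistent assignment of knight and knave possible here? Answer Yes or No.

One consistent assignment: Milo=knave, Alice=knight, Dana=knight, Rhea=knight, Ximena=knave, Pia=knight, Lena=knave.

Yes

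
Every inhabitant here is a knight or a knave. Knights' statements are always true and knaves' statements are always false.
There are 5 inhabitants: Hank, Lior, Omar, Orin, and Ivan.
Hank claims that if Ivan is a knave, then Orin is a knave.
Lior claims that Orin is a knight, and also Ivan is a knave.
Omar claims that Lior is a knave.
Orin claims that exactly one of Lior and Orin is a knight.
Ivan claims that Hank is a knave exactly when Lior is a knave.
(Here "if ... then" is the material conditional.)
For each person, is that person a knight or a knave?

Hank is a knight, Lior is a knave, Omar is a knight, Orin is a knave, and Ivan is a knave.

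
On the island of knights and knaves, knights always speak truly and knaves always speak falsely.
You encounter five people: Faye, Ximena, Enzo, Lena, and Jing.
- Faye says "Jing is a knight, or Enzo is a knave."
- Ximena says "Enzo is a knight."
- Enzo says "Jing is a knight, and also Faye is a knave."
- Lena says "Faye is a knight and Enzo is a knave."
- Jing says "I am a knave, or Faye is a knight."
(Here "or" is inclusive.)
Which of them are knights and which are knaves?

Faye is a knight, Ximena is a knave, Enzo is a knave, Lena is a knight, and Jing is a knight.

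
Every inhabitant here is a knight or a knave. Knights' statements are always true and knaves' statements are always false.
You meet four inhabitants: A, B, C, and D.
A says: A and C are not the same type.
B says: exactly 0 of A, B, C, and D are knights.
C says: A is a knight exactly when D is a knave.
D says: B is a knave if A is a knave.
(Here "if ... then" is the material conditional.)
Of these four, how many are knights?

2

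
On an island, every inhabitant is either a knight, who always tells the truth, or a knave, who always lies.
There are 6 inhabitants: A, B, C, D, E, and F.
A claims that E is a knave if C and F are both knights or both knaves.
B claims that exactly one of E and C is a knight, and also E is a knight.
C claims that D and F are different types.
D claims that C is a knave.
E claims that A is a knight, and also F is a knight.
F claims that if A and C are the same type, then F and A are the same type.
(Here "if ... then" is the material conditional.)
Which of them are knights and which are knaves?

Knights: A, B, D, E, and F. Knaves: C.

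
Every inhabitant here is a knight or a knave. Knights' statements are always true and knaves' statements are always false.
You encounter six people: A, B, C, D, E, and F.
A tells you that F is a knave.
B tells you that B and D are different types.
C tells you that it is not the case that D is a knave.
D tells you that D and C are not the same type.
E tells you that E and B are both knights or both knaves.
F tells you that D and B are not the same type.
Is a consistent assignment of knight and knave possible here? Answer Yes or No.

One consistent assignment: A=knave, B=knight, C=knave, D=knave, E=knight, F=knight.

Yes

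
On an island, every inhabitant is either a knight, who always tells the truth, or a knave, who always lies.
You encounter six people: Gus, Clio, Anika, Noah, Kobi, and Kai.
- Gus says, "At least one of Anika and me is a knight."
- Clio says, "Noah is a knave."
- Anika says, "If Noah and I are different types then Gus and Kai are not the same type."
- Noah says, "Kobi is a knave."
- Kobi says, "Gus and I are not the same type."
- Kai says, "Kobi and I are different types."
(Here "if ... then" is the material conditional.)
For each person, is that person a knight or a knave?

Knights: Noah. Knaves: Gus, Clio, Anika, Kobi, and Kai.

Gus is a knave, and the claim "at least one of Anika and me is a knight" is indeed false.
Clio (knave): "Noah is a knave" — false. ✓
Since Anika is a knave, "if Noah and I are different types then Gus and Kai are not the same type" needs to be false, which holds.
Noah is a knight; "Kobi is a knave" is True, as required.
Kobi is a knave; "Gus and I are not the same type" is false, as required.
Kai is a knave, and the claim "Kobi and I are different types" is indeed false.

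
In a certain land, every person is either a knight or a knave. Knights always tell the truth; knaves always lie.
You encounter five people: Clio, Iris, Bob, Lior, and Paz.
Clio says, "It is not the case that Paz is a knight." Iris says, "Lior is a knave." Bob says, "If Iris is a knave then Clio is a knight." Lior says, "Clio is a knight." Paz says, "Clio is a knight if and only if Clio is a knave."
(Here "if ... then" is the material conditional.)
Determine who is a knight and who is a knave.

As a knight, Clio's statement "it is not the case that Paz is a knight" should be True; it is.
Iris is a knave, and the claim "Lior is a knave" is indeed false.
As a knight, Bob's statement "if Iris is a knave then Clio is a knight" should be True; it is.
Lior (knight): "Clio is a knight" — True. ✓
Since Paz is a knave, "Clio is a knight if and only if Clio is a knave" needs to be false, which holds.

Knights: Clio, Bob, and Lior. Knaves: Iris and Paz.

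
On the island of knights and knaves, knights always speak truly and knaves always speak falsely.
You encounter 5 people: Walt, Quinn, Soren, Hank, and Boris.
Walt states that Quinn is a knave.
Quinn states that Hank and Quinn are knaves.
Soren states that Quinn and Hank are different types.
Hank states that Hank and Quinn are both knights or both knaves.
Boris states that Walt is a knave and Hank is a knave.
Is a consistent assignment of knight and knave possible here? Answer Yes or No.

No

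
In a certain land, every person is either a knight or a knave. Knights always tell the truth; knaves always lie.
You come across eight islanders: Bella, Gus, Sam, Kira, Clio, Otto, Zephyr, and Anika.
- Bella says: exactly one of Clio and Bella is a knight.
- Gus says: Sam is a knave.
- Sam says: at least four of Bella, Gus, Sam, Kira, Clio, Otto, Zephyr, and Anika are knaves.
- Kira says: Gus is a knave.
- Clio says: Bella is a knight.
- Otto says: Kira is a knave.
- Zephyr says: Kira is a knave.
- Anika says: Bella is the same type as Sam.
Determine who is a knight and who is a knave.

Bella is a knave; "exactly one of Clio and Bella is a knight" is False, as required.
As a knave, Gus's statement "Sam is a knave" should be False; it is.
Since Sam is a knight, "at least four of Bella, Gus, Sam, Kira, Clio, Otto, Zephyr, and Anika are knaves" needs to be True, which holds.
As a knight, Kira's statement "Gus is a knave" should be True; it is.
Clio is a knave, so "Bella is a knight" must be False — and it is.
Otto is a knave, and the claim "Kira is a knave" is indeed False.
Since Zephyr is a knave, "Kira is a knave" needs to be False, which holds.
Anika is a knave, so "Bella is the same type as Sam" must be False — and it is.

Bella is a knave, Gus is a knave, Sam is a knight, Kira is a knight, Clio is a knave, Otto is a knave, Zephyr is a knave, and Anika is a knave.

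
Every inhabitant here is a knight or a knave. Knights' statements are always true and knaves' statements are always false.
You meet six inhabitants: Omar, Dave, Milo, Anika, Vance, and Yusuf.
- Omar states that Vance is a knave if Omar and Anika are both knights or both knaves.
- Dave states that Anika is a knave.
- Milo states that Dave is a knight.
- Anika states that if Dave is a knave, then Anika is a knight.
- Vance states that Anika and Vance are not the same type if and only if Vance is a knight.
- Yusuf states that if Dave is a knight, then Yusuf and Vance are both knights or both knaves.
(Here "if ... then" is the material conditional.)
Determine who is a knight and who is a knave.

Knights: Omar, Anika, and Yusuf. Knaves: Dave, Milo, and Vance.

As a knight, Omar's statement "Vance is a knave if Omar and Anika are both knights or both knaves" should be True; it is.
Dave (knave): "Anika is a knave" — False. ✓
Milo is a knave, so "Dave is a knight" must be False — and it is.
As a knight, Anika's statement "if Dave is a knave, then Anika is a knight" should be True; it is.
Since Vance is a knave, "Anika and Vance are not the same type if and only if Vance is a knight" needs to be False, which holds.
Yusuf is a knight; "if Dave is a knight, then Yusuf and Vance are both knights or both knaves" is True, as required.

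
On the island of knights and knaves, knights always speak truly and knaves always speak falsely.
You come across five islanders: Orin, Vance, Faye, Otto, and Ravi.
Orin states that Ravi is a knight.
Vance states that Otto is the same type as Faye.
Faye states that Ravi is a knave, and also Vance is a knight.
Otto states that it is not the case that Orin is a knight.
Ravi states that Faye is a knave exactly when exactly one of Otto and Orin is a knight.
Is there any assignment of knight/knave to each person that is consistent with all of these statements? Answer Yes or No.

One consistent assignment: Orin=knight, Vance=knight, Faye=knave, Otto=knave, Ravi=knight.

Yes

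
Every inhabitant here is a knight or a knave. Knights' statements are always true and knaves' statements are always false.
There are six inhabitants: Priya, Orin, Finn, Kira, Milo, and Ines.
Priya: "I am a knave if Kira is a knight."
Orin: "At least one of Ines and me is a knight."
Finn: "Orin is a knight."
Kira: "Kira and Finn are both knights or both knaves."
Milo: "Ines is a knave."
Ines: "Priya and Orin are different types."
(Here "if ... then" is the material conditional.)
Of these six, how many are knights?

The unique consistent assignment is Priya=knight, Orin=knight, Finn=knight, Kira=knave, Milo=knight, Ines=knave.
That has 4 knights.

4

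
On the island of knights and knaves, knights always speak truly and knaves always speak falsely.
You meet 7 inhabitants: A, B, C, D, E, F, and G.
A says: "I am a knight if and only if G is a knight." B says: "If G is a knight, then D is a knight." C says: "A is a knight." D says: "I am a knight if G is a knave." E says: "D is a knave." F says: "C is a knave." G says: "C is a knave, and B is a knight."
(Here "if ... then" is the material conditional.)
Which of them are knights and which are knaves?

Knights: B, D, F, and G. Knaves: A, C, and E.

Since A is a knave, "I am a knight if and only if G is a knight" needs to be False, which holds.
B (knight): "if G is a knight, then D is a knight" — true. ✓
C is a knave, so "A is a knight" must be False — and it is.
D is a knight, so "I am a knight if G is a knave" must be true — and it is.
As a knave, E's statement "D is a knave" should be False; it is.
As a knight, F's statement "C is a knave" should be true; it is.
G is a knight, so "C is a knave, and B is a knight" must be true — and it is.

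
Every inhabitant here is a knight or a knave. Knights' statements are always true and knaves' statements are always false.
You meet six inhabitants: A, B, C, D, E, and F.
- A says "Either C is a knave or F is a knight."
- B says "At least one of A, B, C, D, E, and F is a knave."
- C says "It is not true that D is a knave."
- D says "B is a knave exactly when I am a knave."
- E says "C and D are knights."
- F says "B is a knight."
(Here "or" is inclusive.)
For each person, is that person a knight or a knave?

Knights: A, B, and F. Knaves: C, D, and E.

A is a knight, and the claim "either C is a knave or F is a knight" is indeed True.
B (knight): "at least one of A, B, C, D, E, and F is a knave" — True. ✓
C is a knave, and the claim "it is not true that D is a knave" is indeed False.
D is a knave; "B is a knave exactly when I am a knave" is False, as required.
E is a knave; "C and D are knights" is False, as required.
Since F is a knight, "B is a knight" needs to be True, which holds.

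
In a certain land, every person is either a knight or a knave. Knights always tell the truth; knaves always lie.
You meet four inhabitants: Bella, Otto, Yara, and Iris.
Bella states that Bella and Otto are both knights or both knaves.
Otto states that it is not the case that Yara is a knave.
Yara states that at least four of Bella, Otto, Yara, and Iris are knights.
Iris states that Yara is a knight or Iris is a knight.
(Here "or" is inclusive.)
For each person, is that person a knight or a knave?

Bella is a knight, Otto is a knight, Yara is a knight, and Iris is a knight.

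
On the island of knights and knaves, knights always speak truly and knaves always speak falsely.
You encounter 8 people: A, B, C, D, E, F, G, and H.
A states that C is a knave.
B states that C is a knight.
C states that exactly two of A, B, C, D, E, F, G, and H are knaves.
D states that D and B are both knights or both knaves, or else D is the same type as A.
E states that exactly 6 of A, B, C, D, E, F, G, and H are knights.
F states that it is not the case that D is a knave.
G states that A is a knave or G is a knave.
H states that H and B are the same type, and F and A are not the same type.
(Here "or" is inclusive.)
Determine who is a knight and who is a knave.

A is a knave, B is a knight, C is a knight, D is a knight, E is a knight, F is a knight, G is a knight, and H is a knave.

A is a knave, so "C is a knave" must be False — and it is.
As a knight, B's statement "C is a knight" should be True; it is.
C is a knight; "exactly two of A, B, C, D, E, F, G, and H are knaves" is True, as required.
Since D is a knight, "D and B are both knights or both knaves, or else D is the same type as A" needs to be True, which holds.
Since E is a knight, "exactly 6 of A, B, C, D, E, F, G, and H are knights" needs to be True, which holds.
F is a knight, and the claim "it is not the case that D is a knave" is indeed True.
G is a knight, so "A is a knave or G is a knave" must be True — and it is.
H (knave): "H and B are the same type, and F and A are not the same type" — False. ✓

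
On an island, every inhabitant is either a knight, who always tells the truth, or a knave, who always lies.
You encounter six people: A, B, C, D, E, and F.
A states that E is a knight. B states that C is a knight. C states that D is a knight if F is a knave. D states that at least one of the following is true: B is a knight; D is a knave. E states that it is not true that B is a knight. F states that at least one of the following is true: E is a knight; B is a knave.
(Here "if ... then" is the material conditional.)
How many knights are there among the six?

3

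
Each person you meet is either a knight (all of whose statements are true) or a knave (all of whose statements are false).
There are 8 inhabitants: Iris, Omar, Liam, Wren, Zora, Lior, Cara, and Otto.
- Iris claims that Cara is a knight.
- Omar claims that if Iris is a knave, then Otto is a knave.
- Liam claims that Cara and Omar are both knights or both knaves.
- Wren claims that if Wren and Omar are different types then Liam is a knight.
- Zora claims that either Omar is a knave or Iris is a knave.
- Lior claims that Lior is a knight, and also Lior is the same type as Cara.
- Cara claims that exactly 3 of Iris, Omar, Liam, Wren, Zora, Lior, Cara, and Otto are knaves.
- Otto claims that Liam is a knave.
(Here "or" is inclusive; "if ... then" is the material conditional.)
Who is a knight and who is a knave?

Knights: Iris, Omar, Liam, Wren, and Cara. Knaves: Zora, Lior, and Otto.

As a knight, Iris's statement "Cara is a knight" should be true; it is.
Omar (knight): "if Iris is a knave, then Otto is a knave" — true. ✓
Liam is a knight; "Cara and Omar are both knights or both knaves" is true, as required.
Wren (knight): "if Wren and Omar are different types then Liam is a knight" — true. ✓
Zora is a knave; "either Omar is a knave or Iris is a knave" is false, as required.
Lior is a knave, so "Lior is a knight, and also Lior is the same type as Cara" must be false — and it is.
As a knight, Cara's statement "exactly 3 of Iris, Omar, Liam, Wren, Zora, Lior, Cara, and Otto are knaves" should be true; it is.
Since Otto is a knave, "Liam is a knave" needs to be false, which holds.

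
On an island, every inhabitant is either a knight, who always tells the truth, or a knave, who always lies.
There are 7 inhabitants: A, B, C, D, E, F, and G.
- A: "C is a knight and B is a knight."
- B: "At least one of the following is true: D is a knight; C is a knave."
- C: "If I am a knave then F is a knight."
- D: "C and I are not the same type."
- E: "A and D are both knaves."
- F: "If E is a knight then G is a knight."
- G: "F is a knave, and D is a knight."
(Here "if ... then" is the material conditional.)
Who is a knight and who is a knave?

A is a knave, B is a knight, C is a knave, D is a knave, E is a knight, F is a knave, and G is a knave.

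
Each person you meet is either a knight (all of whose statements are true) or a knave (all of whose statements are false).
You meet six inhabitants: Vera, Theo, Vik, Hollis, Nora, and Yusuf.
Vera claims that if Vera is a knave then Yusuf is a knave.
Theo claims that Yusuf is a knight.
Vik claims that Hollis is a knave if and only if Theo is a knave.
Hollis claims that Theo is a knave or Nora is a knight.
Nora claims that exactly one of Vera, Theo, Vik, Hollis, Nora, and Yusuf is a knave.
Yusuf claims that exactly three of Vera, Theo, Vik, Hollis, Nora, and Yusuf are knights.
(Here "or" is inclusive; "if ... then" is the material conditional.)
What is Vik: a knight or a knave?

Vik is a knave.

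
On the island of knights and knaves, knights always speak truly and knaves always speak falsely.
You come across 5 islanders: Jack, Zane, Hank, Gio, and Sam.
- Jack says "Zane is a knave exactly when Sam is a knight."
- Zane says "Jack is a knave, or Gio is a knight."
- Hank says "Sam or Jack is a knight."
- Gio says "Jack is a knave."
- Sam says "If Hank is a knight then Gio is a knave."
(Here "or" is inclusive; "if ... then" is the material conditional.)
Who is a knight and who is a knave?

Suppose Jack is a knave. Then Jack's statement "Zane is a knave exactly when Sam is a knight" would have to be false. Checking the 16 ways to assign the others, none is consistent with every speaker.
(For instance, with Zane=knave, Hank=knight, Gio=knave, Sam=knight, Jack's claim "Zane is a knave exactly when Sam is a knight" comes out true where it would need to be false.)
So Jack must be a knight, making "Zane is a knave exactly when Sam is a knight" true. Taking Jack=knight, Zane=knave, Hank=knight, Gio=knave, Sam=knight, each remaining statement checks out:
  Zane (knave): "Jack is a knave, or Gio is a knight" — false. ✓
  Hank (knight): "Sam or Jack is a knight" — true. ✓
  Gio (knave): "Jack is a knave" — false. ✓
  Sam (knight): "if Hank is a knight then Gio is a knave" — true. ✓
This is the unique consistent assignment.

Knights: Jack, Hank, and Sam. Knaves: Zane and Gio.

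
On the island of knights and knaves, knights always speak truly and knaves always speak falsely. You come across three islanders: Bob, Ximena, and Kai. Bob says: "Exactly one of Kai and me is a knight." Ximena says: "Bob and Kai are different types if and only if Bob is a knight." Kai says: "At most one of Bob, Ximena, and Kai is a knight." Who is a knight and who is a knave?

Knights: Bob and Ximena. Knaves: Kai.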